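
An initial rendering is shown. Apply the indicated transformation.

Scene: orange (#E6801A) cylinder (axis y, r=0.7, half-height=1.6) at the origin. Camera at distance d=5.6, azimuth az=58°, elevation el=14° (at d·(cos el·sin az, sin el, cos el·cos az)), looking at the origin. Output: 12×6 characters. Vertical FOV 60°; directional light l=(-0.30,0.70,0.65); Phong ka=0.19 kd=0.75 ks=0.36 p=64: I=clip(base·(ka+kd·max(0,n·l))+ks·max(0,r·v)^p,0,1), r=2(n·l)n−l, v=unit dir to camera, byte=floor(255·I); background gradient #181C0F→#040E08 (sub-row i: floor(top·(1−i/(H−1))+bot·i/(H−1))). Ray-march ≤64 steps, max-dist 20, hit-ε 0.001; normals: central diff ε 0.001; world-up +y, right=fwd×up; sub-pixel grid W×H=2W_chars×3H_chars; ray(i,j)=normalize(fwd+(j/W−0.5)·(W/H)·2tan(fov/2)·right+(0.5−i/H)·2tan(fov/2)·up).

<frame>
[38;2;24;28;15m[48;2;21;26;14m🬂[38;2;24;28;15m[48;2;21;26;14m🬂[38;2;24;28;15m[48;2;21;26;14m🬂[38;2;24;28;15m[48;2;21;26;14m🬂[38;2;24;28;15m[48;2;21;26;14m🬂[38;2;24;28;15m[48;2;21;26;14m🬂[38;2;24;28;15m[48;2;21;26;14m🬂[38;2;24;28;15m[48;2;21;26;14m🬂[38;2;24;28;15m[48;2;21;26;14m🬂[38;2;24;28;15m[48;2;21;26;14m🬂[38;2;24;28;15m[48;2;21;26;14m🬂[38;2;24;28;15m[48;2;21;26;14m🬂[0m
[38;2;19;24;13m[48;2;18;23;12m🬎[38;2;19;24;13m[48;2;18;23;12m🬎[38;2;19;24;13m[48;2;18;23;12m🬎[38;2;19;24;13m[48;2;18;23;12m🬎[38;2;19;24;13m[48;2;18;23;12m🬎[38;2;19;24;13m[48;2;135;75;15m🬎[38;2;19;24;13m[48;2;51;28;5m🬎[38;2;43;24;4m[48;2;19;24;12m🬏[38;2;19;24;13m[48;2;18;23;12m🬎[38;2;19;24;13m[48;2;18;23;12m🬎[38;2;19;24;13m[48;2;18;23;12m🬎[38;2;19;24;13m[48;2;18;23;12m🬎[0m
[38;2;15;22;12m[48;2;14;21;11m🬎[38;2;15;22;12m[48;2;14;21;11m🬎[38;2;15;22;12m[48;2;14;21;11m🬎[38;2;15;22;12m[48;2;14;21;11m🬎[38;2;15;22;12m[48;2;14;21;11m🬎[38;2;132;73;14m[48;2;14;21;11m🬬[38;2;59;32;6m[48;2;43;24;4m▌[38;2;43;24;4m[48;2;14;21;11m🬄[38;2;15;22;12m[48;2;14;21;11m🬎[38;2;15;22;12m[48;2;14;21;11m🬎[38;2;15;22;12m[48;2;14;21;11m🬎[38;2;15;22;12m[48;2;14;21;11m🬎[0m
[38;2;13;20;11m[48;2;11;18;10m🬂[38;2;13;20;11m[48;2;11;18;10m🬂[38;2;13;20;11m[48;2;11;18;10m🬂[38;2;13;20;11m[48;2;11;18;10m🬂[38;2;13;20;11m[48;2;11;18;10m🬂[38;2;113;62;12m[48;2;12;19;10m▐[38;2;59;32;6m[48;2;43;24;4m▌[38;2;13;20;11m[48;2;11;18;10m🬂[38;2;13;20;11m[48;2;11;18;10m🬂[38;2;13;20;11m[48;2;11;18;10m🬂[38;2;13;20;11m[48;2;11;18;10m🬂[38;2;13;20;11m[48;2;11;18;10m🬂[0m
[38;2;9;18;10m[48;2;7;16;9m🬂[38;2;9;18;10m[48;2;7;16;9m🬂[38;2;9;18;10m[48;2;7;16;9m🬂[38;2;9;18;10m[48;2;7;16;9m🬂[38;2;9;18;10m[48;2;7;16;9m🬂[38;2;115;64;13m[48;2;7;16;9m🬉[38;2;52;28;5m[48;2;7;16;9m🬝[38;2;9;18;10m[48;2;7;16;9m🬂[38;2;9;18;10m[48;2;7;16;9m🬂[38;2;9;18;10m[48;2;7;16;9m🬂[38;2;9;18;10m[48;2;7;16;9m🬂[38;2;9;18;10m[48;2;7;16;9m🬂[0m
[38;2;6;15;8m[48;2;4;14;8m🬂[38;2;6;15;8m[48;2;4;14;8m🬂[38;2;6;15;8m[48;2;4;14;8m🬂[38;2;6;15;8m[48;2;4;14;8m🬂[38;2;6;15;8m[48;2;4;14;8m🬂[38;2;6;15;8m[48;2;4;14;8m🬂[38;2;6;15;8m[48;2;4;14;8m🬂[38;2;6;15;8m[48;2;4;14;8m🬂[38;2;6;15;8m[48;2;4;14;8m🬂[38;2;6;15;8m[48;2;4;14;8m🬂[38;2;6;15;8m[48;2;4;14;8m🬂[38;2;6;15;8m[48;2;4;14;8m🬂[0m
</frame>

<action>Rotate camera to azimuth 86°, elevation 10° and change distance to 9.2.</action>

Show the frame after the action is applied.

<frame>
[38;2;24;28;15m[48;2;21;26;14m🬂[38;2;24;28;15m[48;2;21;26;14m🬂[38;2;24;28;15m[48;2;21;26;14m🬂[38;2;24;28;15m[48;2;21;26;14m🬂[38;2;24;28;15m[48;2;21;26;14m🬂[38;2;24;28;15m[48;2;21;26;14m🬂[38;2;24;28;15m[48;2;21;26;14m🬂[38;2;24;28;15m[48;2;21;26;14m🬂[38;2;24;28;15m[48;2;21;26;14m🬂[38;2;24;28;15m[48;2;21;26;14m🬂[38;2;24;28;15m[48;2;21;26;14m🬂[38;2;24;28;15m[48;2;21;26;14m🬂[0m
[38;2;19;24;13m[48;2;18;23;12m🬎[38;2;19;24;13m[48;2;18;23;12m🬎[38;2;19;24;13m[48;2;18;23;12m🬎[38;2;19;24;13m[48;2;18;23;12m🬎[38;2;19;24;13m[48;2;18;23;12m🬎[38;2;19;24;13m[48;2;18;23;12m🬎[38;2;19;24;13m[48;2;18;23;12m🬎[38;2;19;24;13m[48;2;18;23;12m🬎[38;2;19;24;13m[48;2;18;23;12m🬎[38;2;19;24;13m[48;2;18;23;12m🬎[38;2;19;24;13m[48;2;18;23;12m🬎[38;2;19;24;13m[48;2;18;23;12m🬎[0m
[38;2;15;22;12m[48;2;14;21;11m🬎[38;2;15;22;12m[48;2;14;21;11m🬎[38;2;15;22;12m[48;2;14;21;11m🬎[38;2;15;22;12m[48;2;14;21;11m🬎[38;2;15;22;12m[48;2;14;21;11m🬎[38;2;15;22;11m[48;2;107;59;12m🬕[38;2;16;23;12m[48;2;43;24;4m🬂[38;2;15;22;12m[48;2;14;21;11m🬎[38;2;15;22;12m[48;2;14;21;11m🬎[38;2;15;22;12m[48;2;14;21;11m🬎[38;2;15;22;12m[48;2;14;21;11m🬎[38;2;15;22;12m[48;2;14;21;11m🬎[0m
[38;2;13;20;11m[48;2;11;18;10m🬂[38;2;13;20;11m[48;2;11;18;10m🬂[38;2;13;20;11m[48;2;11;18;10m🬂[38;2;13;20;11m[48;2;11;18;10m🬂[38;2;13;20;11m[48;2;11;18;10m🬂[38;2;12;19;10m[48;2;112;62;12m▌[38;2;43;24;4m[48;2;43;24;4m [38;2;13;20;11m[48;2;11;18;10m🬂[38;2;13;20;11m[48;2;11;18;10m🬂[38;2;13;20;11m[48;2;11;18;10m🬂[38;2;13;20;11m[48;2;11;18;10m🬂[38;2;13;20;11m[48;2;11;18;10m🬂[0m
[38;2;9;18;10m[48;2;7;16;9m🬂[38;2;9;18;10m[48;2;7;16;9m🬂[38;2;9;18;10m[48;2;7;16;9m🬂[38;2;9;18;10m[48;2;7;16;9m🬂[38;2;9;18;10m[48;2;7;16;9m🬂[38;2;9;18;10m[48;2;7;16;9m🬂[38;2;43;24;4m[48;2;7;16;9m🬀[38;2;9;18;10m[48;2;7;16;9m🬂[38;2;9;18;10m[48;2;7;16;9m🬂[38;2;9;18;10m[48;2;7;16;9m🬂[38;2;9;18;10m[48;2;7;16;9m🬂[38;2;9;18;10m[48;2;7;16;9m🬂[0m
[38;2;6;15;8m[48;2;4;14;8m🬂[38;2;6;15;8m[48;2;4;14;8m🬂[38;2;6;15;8m[48;2;4;14;8m🬂[38;2;6;15;8m[48;2;4;14;8m🬂[38;2;6;15;8m[48;2;4;14;8m🬂[38;2;6;15;8m[48;2;4;14;8m🬂[38;2;6;15;8m[48;2;4;14;8m🬂[38;2;6;15;8m[48;2;4;14;8m🬂[38;2;6;15;8m[48;2;4;14;8m🬂[38;2;6;15;8m[48;2;4;14;8m🬂[38;2;6;15;8m[48;2;4;14;8m🬂[38;2;6;15;8m[48;2;4;14;8m🬂[0m
</frame>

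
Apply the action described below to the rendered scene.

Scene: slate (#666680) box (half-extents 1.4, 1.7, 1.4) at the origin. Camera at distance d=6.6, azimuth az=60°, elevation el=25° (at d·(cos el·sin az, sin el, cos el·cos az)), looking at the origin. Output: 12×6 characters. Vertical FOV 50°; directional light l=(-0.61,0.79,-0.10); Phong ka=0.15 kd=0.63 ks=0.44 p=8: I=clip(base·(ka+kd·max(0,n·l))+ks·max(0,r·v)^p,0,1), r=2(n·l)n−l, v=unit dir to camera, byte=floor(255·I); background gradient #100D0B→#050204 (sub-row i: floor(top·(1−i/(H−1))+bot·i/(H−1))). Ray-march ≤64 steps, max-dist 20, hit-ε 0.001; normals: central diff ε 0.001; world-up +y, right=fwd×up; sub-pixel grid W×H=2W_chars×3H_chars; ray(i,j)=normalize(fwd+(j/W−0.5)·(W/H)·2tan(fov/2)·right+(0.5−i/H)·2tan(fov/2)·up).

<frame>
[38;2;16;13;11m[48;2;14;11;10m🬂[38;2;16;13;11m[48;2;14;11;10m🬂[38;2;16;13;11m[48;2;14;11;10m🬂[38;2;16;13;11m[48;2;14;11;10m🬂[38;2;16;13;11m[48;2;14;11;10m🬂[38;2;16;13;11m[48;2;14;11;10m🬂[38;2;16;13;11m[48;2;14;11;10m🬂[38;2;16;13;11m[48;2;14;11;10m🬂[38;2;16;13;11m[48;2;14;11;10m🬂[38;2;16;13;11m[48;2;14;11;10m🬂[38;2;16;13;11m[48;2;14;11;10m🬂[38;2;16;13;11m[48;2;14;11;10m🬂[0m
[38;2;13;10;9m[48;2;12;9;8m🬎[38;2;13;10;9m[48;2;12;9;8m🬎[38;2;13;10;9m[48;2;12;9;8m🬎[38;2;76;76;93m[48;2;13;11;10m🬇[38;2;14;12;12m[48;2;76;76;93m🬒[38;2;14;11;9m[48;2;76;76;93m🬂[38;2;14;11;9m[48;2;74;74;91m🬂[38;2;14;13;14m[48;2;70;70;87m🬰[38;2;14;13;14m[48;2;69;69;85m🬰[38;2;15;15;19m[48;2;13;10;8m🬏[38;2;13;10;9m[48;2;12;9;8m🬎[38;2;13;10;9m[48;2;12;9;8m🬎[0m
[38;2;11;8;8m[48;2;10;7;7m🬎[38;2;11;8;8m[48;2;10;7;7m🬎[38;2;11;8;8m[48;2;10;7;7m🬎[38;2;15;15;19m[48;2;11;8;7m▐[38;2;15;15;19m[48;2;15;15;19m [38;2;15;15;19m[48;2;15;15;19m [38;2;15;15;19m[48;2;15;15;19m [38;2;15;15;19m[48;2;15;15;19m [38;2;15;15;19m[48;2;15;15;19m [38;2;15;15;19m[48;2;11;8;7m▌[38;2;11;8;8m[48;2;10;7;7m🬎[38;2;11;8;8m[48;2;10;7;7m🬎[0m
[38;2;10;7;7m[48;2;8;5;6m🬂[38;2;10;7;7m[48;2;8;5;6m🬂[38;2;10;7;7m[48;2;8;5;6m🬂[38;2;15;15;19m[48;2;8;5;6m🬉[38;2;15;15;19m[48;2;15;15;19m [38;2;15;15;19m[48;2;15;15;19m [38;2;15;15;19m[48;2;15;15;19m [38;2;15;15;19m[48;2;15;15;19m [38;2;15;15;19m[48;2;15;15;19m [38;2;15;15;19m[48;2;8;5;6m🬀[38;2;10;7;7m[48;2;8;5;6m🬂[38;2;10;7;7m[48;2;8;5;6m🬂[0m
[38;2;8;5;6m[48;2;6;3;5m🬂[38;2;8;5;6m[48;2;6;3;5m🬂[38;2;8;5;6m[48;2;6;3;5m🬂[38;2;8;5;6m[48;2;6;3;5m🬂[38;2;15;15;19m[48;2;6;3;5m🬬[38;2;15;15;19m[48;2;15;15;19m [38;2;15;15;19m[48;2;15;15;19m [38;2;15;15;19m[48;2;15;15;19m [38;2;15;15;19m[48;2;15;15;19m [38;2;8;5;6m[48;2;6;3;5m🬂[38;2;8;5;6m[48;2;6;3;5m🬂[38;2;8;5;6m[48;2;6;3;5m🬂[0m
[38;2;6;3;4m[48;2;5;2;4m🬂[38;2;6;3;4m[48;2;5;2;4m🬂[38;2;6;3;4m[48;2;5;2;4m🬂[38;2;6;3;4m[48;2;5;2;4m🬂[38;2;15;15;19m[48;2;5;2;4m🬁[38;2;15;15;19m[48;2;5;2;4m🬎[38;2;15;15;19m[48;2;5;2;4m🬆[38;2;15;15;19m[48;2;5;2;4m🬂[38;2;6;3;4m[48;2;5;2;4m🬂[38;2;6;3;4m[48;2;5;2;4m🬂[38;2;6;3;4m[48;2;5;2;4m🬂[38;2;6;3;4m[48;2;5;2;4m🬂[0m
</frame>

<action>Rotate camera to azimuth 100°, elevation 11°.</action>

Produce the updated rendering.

<frame>
[38;2;16;13;11m[48;2;14;11;10m🬂[38;2;16;13;11m[48;2;14;11;10m🬂[38;2;16;13;11m[48;2;14;11;10m🬂[38;2;16;13;11m[48;2;14;11;10m🬂[38;2;16;13;11m[48;2;14;11;10m🬂[38;2;16;13;11m[48;2;14;11;10m🬂[38;2;16;13;11m[48;2;14;11;10m🬂[38;2;16;13;11m[48;2;14;11;10m🬂[38;2;16;13;11m[48;2;14;11;10m🬂[38;2;16;13;11m[48;2;14;11;10m🬂[38;2;16;13;11m[48;2;14;11;10m🬂[38;2;16;13;11m[48;2;14;11;10m🬂[0m
[38;2;13;10;9m[48;2;12;9;8m🬎[38;2;13;10;9m[48;2;12;9;8m🬎[38;2;13;10;9m[48;2;12;9;8m🬎[38;2;15;15;19m[48;2;13;10;8m🬩[38;2;14;11;9m[48;2;15;15;19m🬂[38;2;14;11;9m[48;2;15;15;19m🬂[38;2;14;11;9m[48;2;15;15;19m🬂[38;2;14;11;9m[48;2;15;15;19m🬂[38;2;15;15;19m[48;2;13;10;8m🬓[38;2;13;10;9m[48;2;12;9;8m🬎[38;2;13;10;9m[48;2;12;9;8m🬎[38;2;13;10;9m[48;2;12;9;8m🬎[0m
[38;2;11;8;8m[48;2;10;7;7m🬎[38;2;11;8;8m[48;2;10;7;7m🬎[38;2;11;8;8m[48;2;10;7;7m🬎[38;2;15;15;19m[48;2;11;8;7m▐[38;2;15;15;19m[48;2;15;15;19m [38;2;15;15;19m[48;2;15;15;19m [38;2;15;15;19m[48;2;15;15;19m [38;2;15;15;19m[48;2;15;15;19m [38;2;15;15;19m[48;2;11;8;7m▌[38;2;11;8;8m[48;2;10;7;7m🬎[38;2;11;8;8m[48;2;10;7;7m🬎[38;2;11;8;8m[48;2;10;7;7m🬎[0m
[38;2;10;7;7m[48;2;8;5;6m🬂[38;2;10;7;7m[48;2;8;5;6m🬂[38;2;10;7;7m[48;2;8;5;6m🬂[38;2;15;15;19m[48;2;9;6;6m▐[38;2;15;15;19m[48;2;15;15;19m [38;2;15;15;19m[48;2;15;15;19m [38;2;15;15;19m[48;2;15;15;19m [38;2;15;15;19m[48;2;15;15;19m [38;2;15;15;19m[48;2;9;6;6m▌[38;2;10;7;7m[48;2;8;5;6m🬂[38;2;10;7;7m[48;2;8;5;6m🬂[38;2;10;7;7m[48;2;8;5;6m🬂[0m
[38;2;8;5;6m[48;2;6;3;5m🬂[38;2;8;5;6m[48;2;6;3;5m🬂[38;2;8;5;6m[48;2;6;3;5m🬂[38;2;15;15;19m[48;2;7;4;5m▐[38;2;15;15;19m[48;2;15;15;19m [38;2;15;15;19m[48;2;15;15;19m [38;2;15;15;19m[48;2;15;15;19m [38;2;15;15;19m[48;2;15;15;19m [38;2;15;15;19m[48;2;7;4;5m▌[38;2;8;5;6m[48;2;6;3;5m🬂[38;2;8;5;6m[48;2;6;3;5m🬂[38;2;8;5;6m[48;2;6;3;5m🬂[0m
[38;2;6;3;4m[48;2;5;2;4m🬂[38;2;6;3;4m[48;2;5;2;4m🬂[38;2;6;3;4m[48;2;5;2;4m🬂[38;2;15;15;19m[48;2;5;2;4m🬁[38;2;15;15;19m[48;2;5;2;4m🬂[38;2;15;15;19m[48;2;5;2;4m🬂[38;2;15;15;19m[48;2;5;2;4m🬂[38;2;15;15;19m[48;2;5;2;4m🬊[38;2;15;15;19m[48;2;5;2;4m🬄[38;2;6;3;4m[48;2;5;2;4m🬂[38;2;6;3;4m[48;2;5;2;4m🬂[38;2;6;3;4m[48;2;5;2;4m🬂[0m
</frame>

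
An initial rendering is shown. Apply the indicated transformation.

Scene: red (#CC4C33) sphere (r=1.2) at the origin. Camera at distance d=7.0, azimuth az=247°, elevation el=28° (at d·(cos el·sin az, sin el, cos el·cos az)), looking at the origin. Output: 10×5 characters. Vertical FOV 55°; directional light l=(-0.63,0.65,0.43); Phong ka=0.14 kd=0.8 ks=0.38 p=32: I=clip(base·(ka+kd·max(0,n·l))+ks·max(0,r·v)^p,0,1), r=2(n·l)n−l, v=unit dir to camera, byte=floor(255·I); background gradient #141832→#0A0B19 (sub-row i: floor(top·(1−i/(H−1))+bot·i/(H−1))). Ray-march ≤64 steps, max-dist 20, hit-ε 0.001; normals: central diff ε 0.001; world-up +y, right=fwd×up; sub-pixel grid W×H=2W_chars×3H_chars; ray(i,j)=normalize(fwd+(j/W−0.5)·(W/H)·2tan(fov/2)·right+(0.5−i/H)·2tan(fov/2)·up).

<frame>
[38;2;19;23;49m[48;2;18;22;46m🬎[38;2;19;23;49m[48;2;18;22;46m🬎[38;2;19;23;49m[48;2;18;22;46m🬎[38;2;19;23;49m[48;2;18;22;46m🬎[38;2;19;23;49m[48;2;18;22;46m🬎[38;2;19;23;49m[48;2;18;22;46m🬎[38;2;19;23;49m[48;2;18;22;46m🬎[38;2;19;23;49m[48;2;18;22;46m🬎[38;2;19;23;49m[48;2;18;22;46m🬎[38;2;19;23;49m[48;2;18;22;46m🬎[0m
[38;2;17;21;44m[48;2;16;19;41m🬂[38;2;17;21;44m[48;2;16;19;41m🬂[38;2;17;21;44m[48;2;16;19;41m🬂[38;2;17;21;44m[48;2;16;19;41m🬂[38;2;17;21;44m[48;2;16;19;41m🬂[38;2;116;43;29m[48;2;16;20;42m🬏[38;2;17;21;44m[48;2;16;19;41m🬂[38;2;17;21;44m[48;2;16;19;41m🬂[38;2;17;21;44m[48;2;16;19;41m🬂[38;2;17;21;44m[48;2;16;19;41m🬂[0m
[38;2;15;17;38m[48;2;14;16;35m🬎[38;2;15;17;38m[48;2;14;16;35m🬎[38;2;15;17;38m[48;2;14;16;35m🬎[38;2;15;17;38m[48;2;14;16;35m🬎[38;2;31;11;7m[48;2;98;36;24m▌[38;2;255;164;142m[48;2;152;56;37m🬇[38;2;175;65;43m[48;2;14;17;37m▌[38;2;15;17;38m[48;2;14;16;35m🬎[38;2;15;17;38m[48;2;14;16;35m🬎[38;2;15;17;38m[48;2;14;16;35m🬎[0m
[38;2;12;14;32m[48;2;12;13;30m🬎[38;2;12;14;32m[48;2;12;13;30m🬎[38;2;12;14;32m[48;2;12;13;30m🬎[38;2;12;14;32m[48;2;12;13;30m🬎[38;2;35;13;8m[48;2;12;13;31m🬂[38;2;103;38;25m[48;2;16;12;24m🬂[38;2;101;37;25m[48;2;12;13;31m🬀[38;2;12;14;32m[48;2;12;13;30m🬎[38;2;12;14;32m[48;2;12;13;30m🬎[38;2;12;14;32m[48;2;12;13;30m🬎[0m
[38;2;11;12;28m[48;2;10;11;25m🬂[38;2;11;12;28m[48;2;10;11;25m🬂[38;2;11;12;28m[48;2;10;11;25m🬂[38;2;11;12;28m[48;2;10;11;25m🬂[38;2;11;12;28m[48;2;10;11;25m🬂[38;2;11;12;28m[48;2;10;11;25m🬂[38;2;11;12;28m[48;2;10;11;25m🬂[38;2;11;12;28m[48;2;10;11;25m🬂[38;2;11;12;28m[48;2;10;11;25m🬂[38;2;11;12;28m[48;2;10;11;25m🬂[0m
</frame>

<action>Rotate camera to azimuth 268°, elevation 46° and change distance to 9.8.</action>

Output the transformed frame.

<frame>
[38;2;19;23;49m[48;2;18;22;46m🬎[38;2;19;23;49m[48;2;18;22;46m🬎[38;2;19;23;49m[48;2;18;22;46m🬎[38;2;19;23;49m[48;2;18;22;46m🬎[38;2;19;23;49m[48;2;18;22;46m🬎[38;2;19;23;49m[48;2;18;22;46m🬎[38;2;19;23;49m[48;2;18;22;46m🬎[38;2;19;23;49m[48;2;18;22;46m🬎[38;2;19;23;49m[48;2;18;22;46m🬎[38;2;19;23;49m[48;2;18;22;46m🬎[0m
[38;2;17;21;44m[48;2;16;19;41m🬂[38;2;17;21;44m[48;2;16;19;41m🬂[38;2;17;21;44m[48;2;16;19;41m🬂[38;2;17;21;44m[48;2;16;19;41m🬂[38;2;17;21;44m[48;2;16;19;41m🬂[38;2;17;21;44m[48;2;16;19;41m🬂[38;2;17;21;44m[48;2;16;19;41m🬂[38;2;17;21;44m[48;2;16;19;41m🬂[38;2;17;21;44m[48;2;16;19;41m🬂[38;2;17;21;44m[48;2;16;19;41m🬂[0m
[38;2;15;17;38m[48;2;14;16;35m🬎[38;2;15;17;38m[48;2;14;16;35m🬎[38;2;15;17;38m[48;2;14;16;35m🬎[38;2;15;17;38m[48;2;14;16;35m🬎[38;2;110;41;27m[48;2;14;17;37m🬦[38;2;15;18;39m[48;2;166;61;41m🬁[38;2;15;17;38m[48;2;14;16;35m🬎[38;2;15;17;38m[48;2;14;16;35m🬎[38;2;15;17;38m[48;2;14;16;35m🬎[38;2;15;17;38m[48;2;14;16;35m🬎[0m
[38;2;12;14;32m[48;2;12;13;30m🬎[38;2;12;14;32m[48;2;12;13;30m🬎[38;2;12;14;32m[48;2;12;13;30m🬎[38;2;12;14;32m[48;2;12;13;30m🬎[38;2;12;14;32m[48;2;12;13;30m🬎[38;2;117;43;29m[48;2;12;13;31m🬀[38;2;12;14;32m[48;2;12;13;30m🬎[38;2;12;14;32m[48;2;12;13;30m🬎[38;2;12;14;32m[48;2;12;13;30m🬎[38;2;12;14;32m[48;2;12;13;30m🬎[0m
[38;2;11;12;28m[48;2;10;11;25m🬂[38;2;11;12;28m[48;2;10;11;25m🬂[38;2;11;12;28m[48;2;10;11;25m🬂[38;2;11;12;28m[48;2;10;11;25m🬂[38;2;11;12;28m[48;2;10;11;25m🬂[38;2;11;12;28m[48;2;10;11;25m🬂[38;2;11;12;28m[48;2;10;11;25m🬂[38;2;11;12;28m[48;2;10;11;25m🬂[38;2;11;12;28m[48;2;10;11;25m🬂[38;2;11;12;28m[48;2;10;11;25m🬂[0m
</frame>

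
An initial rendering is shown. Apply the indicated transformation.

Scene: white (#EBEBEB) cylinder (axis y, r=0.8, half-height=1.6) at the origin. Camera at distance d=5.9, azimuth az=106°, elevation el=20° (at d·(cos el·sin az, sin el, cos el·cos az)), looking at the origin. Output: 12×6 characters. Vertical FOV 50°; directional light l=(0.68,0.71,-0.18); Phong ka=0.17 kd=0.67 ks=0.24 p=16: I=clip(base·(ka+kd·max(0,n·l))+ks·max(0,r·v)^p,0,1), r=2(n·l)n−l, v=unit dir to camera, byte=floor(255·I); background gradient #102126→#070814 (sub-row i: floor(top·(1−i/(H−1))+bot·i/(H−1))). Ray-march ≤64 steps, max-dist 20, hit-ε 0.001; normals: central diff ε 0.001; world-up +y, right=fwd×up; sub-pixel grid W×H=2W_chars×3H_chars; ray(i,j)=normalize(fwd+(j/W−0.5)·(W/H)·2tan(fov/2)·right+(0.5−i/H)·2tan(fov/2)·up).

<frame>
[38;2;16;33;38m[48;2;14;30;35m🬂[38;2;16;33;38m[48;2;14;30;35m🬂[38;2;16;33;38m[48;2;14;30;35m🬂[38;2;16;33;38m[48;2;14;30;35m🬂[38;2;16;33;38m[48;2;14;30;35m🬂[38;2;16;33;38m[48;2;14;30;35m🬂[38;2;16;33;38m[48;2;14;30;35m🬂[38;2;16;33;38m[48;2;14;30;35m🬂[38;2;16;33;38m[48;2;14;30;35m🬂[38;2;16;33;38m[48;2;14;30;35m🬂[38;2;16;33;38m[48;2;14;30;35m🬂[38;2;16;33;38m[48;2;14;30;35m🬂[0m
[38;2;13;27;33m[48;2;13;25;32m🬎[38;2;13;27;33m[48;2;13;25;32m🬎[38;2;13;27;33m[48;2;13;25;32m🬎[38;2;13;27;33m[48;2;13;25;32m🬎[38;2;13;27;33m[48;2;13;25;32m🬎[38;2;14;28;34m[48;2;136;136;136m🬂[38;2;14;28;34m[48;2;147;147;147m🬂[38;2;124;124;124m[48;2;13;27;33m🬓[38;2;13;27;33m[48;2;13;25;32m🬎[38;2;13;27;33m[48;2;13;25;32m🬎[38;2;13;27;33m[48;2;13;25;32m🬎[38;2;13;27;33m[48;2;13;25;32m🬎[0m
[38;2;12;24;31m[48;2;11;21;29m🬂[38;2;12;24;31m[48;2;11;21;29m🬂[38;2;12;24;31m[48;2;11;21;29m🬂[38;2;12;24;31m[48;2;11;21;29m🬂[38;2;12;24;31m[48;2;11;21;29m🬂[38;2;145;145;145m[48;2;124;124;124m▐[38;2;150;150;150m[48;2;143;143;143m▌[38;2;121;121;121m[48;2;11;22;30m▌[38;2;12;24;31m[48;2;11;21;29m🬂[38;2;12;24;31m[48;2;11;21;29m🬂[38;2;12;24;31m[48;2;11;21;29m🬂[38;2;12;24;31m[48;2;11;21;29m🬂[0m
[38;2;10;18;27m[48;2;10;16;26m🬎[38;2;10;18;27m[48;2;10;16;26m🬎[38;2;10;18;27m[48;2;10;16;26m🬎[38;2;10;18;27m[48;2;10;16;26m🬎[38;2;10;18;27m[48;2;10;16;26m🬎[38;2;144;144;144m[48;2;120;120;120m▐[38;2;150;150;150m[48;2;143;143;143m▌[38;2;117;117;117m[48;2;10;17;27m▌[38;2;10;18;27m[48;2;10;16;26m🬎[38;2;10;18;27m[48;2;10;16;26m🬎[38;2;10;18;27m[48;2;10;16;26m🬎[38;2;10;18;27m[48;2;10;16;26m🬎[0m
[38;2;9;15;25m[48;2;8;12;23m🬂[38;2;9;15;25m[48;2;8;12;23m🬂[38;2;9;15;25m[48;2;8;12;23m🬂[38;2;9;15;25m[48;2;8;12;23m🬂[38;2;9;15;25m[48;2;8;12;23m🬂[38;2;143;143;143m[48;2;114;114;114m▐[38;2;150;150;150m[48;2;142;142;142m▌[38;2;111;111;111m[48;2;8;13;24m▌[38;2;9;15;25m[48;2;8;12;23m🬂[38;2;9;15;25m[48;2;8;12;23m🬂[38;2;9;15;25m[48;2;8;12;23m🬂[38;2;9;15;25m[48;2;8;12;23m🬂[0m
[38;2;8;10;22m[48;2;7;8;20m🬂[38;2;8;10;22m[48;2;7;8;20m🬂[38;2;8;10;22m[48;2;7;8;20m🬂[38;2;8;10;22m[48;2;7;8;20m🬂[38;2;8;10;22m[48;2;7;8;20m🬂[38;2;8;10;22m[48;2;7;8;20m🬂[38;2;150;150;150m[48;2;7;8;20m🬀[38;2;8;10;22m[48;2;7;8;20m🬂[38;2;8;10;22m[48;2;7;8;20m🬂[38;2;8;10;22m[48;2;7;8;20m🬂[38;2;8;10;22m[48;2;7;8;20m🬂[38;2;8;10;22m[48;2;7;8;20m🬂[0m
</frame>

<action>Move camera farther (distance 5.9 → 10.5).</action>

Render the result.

<frame>
[38;2;16;33;38m[48;2;14;30;35m🬂[38;2;16;33;38m[48;2;14;30;35m🬂[38;2;16;33;38m[48;2;14;30;35m🬂[38;2;16;33;38m[48;2;14;30;35m🬂[38;2;16;33;38m[48;2;14;30;35m🬂[38;2;16;33;38m[48;2;14;30;35m🬂[38;2;16;33;38m[48;2;14;30;35m🬂[38;2;16;33;38m[48;2;14;30;35m🬂[38;2;16;33;38m[48;2;14;30;35m🬂[38;2;16;33;38m[48;2;14;30;35m🬂[38;2;16;33;38m[48;2;14;30;35m🬂[38;2;16;33;38m[48;2;14;30;35m🬂[0m
[38;2;13;27;33m[48;2;13;25;32m🬎[38;2;13;27;33m[48;2;13;25;32m🬎[38;2;13;27;33m[48;2;13;25;32m🬎[38;2;13;27;33m[48;2;13;25;32m🬎[38;2;13;27;33m[48;2;13;25;32m🬎[38;2;13;27;33m[48;2;13;25;32m🬎[38;2;13;27;33m[48;2;13;25;32m🬎[38;2;13;27;33m[48;2;13;25;32m🬎[38;2;13;27;33m[48;2;13;25;32m🬎[38;2;13;27;33m[48;2;13;25;32m🬎[38;2;13;27;33m[48;2;13;25;32m🬎[38;2;13;27;33m[48;2;13;25;32m🬎[0m
[38;2;12;24;31m[48;2;11;21;29m🬂[38;2;12;24;31m[48;2;11;21;29m🬂[38;2;12;24;31m[48;2;11;21;29m🬂[38;2;12;24;31m[48;2;11;21;29m🬂[38;2;12;24;31m[48;2;11;21;29m🬂[38;2;135;135;135m[48;2;11;22;30m▐[38;2;150;150;150m[48;2;125;125;125m🬕[38;2;12;24;31m[48;2;11;21;29m🬂[38;2;12;24;31m[48;2;11;21;29m🬂[38;2;12;24;31m[48;2;11;21;29m🬂[38;2;12;24;31m[48;2;11;21;29m🬂[38;2;12;24;31m[48;2;11;21;29m🬂[0m
[38;2;10;18;27m[48;2;10;16;26m🬎[38;2;10;18;27m[48;2;10;16;26m🬎[38;2;10;18;27m[48;2;10;16;26m🬎[38;2;10;18;27m[48;2;10;16;26m🬎[38;2;10;18;27m[48;2;10;16;26m🬎[38;2;125;125;125m[48;2;10;17;27m▐[38;2;150;150;150m[48;2;122;122;122m▌[38;2;10;18;27m[48;2;10;16;26m🬎[38;2;10;18;27m[48;2;10;16;26m🬎[38;2;10;18;27m[48;2;10;16;26m🬎[38;2;10;18;27m[48;2;10;16;26m🬎[38;2;10;18;27m[48;2;10;16;26m🬎[0m
[38;2;9;15;25m[48;2;8;12;23m🬂[38;2;9;15;25m[48;2;8;12;23m🬂[38;2;9;15;25m[48;2;8;12;23m🬂[38;2;9;15;25m[48;2;8;12;23m🬂[38;2;9;15;25m[48;2;8;12;23m🬂[38;2;122;122;122m[48;2;8;13;23m🬁[38;2;134;134;134m[48;2;8;12;23m🬂[38;2;9;15;25m[48;2;8;12;23m🬂[38;2;9;15;25m[48;2;8;12;23m🬂[38;2;9;15;25m[48;2;8;12;23m🬂[38;2;9;15;25m[48;2;8;12;23m🬂[38;2;9;15;25m[48;2;8;12;23m🬂[0m
[38;2;8;10;22m[48;2;7;8;20m🬂[38;2;8;10;22m[48;2;7;8;20m🬂[38;2;8;10;22m[48;2;7;8;20m🬂[38;2;8;10;22m[48;2;7;8;20m🬂[38;2;8;10;22m[48;2;7;8;20m🬂[38;2;8;10;22m[48;2;7;8;20m🬂[38;2;8;10;22m[48;2;7;8;20m🬂[38;2;8;10;22m[48;2;7;8;20m🬂[38;2;8;10;22m[48;2;7;8;20m🬂[38;2;8;10;22m[48;2;7;8;20m🬂[38;2;8;10;22m[48;2;7;8;20m🬂[38;2;8;10;22m[48;2;7;8;20m🬂[0m
</frame>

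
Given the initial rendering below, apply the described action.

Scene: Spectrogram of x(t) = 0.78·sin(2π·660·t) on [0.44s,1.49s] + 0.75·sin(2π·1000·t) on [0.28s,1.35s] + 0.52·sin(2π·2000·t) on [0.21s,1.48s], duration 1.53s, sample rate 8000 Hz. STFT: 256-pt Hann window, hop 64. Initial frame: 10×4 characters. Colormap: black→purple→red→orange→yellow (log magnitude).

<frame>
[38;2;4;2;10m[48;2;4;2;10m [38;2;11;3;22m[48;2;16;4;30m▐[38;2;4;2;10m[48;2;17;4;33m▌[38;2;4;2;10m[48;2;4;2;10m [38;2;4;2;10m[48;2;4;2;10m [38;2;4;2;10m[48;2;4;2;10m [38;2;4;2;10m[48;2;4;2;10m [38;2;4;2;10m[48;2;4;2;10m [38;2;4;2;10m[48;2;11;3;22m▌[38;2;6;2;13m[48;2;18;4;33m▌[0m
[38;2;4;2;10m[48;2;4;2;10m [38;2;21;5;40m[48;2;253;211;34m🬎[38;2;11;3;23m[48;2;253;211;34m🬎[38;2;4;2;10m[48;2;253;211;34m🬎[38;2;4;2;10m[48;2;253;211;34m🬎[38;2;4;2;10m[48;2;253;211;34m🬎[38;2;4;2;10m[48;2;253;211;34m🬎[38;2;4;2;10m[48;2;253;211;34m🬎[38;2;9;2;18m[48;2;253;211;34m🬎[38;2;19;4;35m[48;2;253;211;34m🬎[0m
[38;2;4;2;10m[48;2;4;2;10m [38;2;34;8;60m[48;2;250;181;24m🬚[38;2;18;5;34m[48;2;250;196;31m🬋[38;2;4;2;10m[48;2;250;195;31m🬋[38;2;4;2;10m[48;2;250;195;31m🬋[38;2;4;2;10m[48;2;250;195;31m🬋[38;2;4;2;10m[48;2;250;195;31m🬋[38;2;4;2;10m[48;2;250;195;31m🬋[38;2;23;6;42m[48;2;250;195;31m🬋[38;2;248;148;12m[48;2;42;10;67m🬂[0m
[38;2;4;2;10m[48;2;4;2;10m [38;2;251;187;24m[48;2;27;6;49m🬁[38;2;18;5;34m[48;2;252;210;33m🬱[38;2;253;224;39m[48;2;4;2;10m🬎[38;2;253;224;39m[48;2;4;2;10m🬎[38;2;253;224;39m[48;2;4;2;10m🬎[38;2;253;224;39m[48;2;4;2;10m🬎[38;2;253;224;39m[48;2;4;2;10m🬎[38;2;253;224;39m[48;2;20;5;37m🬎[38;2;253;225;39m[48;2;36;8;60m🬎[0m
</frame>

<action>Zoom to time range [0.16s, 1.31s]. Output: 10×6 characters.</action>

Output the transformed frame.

<frame>
[38;2;7;2;16m[48;2;15;4;29m▐[38;2;4;2;10m[48;2;11;3;21m▐[38;2;11;3;21m[48;2;17;4;32m▐[38;2;4;2;10m[48;2;4;2;10m [38;2;4;2;10m[48;2;4;2;10m [38;2;4;2;10m[48;2;4;2;10m [38;2;4;2;10m[48;2;4;2;10m [38;2;4;2;10m[48;2;4;2;10m [38;2;4;2;10m[48;2;4;2;10m [38;2;4;2;10m[48;2;4;2;10m [0m
[38;2;8;2;17m[48;2;19;5;36m▐[38;2;4;2;10m[48;2;12;3;24m▐[38;2;11;3;22m[48;2;18;4;34m▐[38;2;4;2;10m[48;2;4;2;10m [38;2;4;2;10m[48;2;4;2;10m [38;2;4;2;10m[48;2;4;2;10m [38;2;4;2;10m[48;2;4;2;10m [38;2;4;2;10m[48;2;4;2;10m [38;2;4;2;10m[48;2;4;2;10m [38;2;4;2;10m[48;2;4;2;10m [0m
[38;2;23;5;42m[48;2;252;202;30m🬎[38;2;9;3;19m[48;2;253;211;34m🬎[38;2;16;4;31m[48;2;253;211;34m🬎[38;2;4;2;10m[48;2;253;211;34m🬎[38;2;4;2;10m[48;2;253;211;34m🬎[38;2;4;2;10m[48;2;253;211;34m🬎[38;2;4;2;10m[48;2;253;211;34m🬎[38;2;4;2;10m[48;2;253;211;34m🬎[38;2;4;2;10m[48;2;253;211;34m🬎[38;2;4;2;10m[48;2;253;211;34m🬎[0m
[38;2;248;149;11m[48;2;29;7;53m🬂[38;2;246;145;14m[48;2;20;5;37m🬂[38;2;247;146;13m[48;2;24;6;45m🬂[38;2;246;145;14m[48;2;4;2;10m🬂[38;2;246;145;14m[48;2;4;2;10m🬂[38;2;246;145;14m[48;2;4;2;10m🬂[38;2;246;145;14m[48;2;4;2;10m🬂[38;2;246;145;14m[48;2;4;2;10m🬂[38;2;246;145;14m[48;2;4;2;10m🬂[38;2;246;145;14m[48;2;4;2;10m🬂[0m
[38;2;115;29;85m[48;2;32;7;49m🬦[38;2;76;19;47m[48;2;254;247;48m🬰[38;2;34;7;60m[48;2;252;216;36m🬂[38;2;4;2;11m[48;2;253;223;38m🬂[38;2;4;2;11m[48;2;253;223;38m🬂[38;2;4;2;11m[48;2;253;223;38m🬂[38;2;4;2;11m[48;2;253;223;38m🬂[38;2;4;2;11m[48;2;253;223;38m🬂[38;2;4;2;11m[48;2;253;223;38m🬂[38;2;4;2;11m[48;2;253;223;38m🬂[0m
[38;2;28;6;51m[48;2;17;4;32m🬉[38;2;42;9;74m[48;2;4;2;10m▌[38;2;252;215;35m[48;2;47;10;70m🬂[38;2;254;249;49m[48;2;4;2;10m🬂[38;2;254;249;49m[48;2;4;2;10m🬂[38;2;254;249;49m[48;2;4;2;10m🬂[38;2;254;249;49m[48;2;4;2;10m🬂[38;2;254;249;49m[48;2;4;2;10m🬂[38;2;254;249;49m[48;2;4;2;10m🬂[38;2;254;249;49m[48;2;4;2;10m🬂[0m
</frame>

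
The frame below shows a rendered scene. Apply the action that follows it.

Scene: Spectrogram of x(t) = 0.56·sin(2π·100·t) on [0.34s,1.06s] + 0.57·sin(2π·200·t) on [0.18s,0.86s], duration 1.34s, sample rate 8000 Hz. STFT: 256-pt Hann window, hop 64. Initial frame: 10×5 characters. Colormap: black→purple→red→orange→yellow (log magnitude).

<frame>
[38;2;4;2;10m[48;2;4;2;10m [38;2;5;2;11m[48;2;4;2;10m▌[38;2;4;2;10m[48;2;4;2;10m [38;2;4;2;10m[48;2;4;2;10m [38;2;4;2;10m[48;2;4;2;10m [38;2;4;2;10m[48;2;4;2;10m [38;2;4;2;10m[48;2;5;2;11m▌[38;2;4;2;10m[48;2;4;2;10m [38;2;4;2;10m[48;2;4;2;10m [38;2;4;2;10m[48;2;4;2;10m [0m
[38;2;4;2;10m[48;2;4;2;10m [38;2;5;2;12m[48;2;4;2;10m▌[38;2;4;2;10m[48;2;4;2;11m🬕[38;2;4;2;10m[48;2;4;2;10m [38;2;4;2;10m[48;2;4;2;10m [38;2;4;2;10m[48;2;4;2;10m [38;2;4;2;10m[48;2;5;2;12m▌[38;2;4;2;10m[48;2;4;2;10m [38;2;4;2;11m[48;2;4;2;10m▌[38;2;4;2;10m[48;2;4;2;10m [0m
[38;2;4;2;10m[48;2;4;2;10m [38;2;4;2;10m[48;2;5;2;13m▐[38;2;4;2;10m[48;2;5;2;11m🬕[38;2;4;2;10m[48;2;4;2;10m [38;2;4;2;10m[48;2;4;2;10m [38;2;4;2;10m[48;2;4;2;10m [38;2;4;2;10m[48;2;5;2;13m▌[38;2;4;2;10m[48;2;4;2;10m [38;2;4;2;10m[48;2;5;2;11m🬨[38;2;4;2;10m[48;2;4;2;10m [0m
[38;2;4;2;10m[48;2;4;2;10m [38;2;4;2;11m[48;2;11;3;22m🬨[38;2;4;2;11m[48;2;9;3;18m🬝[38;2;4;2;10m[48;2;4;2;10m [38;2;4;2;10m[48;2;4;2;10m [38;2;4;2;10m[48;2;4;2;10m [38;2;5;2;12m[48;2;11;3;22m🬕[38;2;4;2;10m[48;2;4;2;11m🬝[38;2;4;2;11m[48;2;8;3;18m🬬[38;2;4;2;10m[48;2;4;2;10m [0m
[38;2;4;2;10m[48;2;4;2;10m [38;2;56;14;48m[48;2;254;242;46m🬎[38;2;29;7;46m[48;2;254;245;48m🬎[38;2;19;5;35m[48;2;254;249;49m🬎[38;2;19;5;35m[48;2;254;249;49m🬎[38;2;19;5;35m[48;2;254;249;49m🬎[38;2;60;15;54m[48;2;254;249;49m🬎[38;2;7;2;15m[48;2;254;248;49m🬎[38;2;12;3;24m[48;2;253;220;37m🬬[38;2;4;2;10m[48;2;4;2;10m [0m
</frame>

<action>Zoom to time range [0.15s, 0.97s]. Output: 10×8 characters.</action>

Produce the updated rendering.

<frame>
[38;2;5;2;11m[48;2;4;2;10m▌[38;2;4;2;10m[48;2;4;2;10m [38;2;4;2;10m[48;2;4;2;10m [38;2;4;2;10m[48;2;4;2;10m [38;2;4;2;10m[48;2;4;2;10m [38;2;4;2;10m[48;2;4;2;10m [38;2;4;2;10m[48;2;4;2;10m [38;2;4;2;10m[48;2;4;2;10m [38;2;4;2;10m[48;2;5;2;11m▌[38;2;4;2;10m[48;2;4;2;10m [0m
[38;2;5;2;12m[48;2;4;2;10m▌[38;2;4;2;10m[48;2;4;2;10m [38;2;4;2;11m[48;2;4;2;10m▌[38;2;4;2;10m[48;2;4;2;10m [38;2;4;2;10m[48;2;4;2;10m [38;2;4;2;10m[48;2;4;2;10m [38;2;4;2;10m[48;2;4;2;10m [38;2;4;2;10m[48;2;4;2;10m [38;2;4;2;10m[48;2;5;2;12m▌[38;2;4;2;10m[48;2;4;2;10m [0m
[38;2;5;2;12m[48;2;4;2;10m▌[38;2;4;2;10m[48;2;4;2;10m [38;2;4;2;11m[48;2;4;2;10m▌[38;2;4;2;10m[48;2;4;2;10m [38;2;4;2;10m[48;2;4;2;10m [38;2;4;2;10m[48;2;4;2;10m [38;2;4;2;10m[48;2;4;2;10m [38;2;4;2;10m[48;2;4;2;10m [38;2;4;2;10m[48;2;5;2;12m▌[38;2;4;2;10m[48;2;4;2;10m [0m
[38;2;4;2;10m[48;2;5;2;13m▐[38;2;4;2;10m[48;2;4;2;10m [38;2;4;2;10m[48;2;5;2;11m🬬[38;2;4;2;10m[48;2;4;2;10m [38;2;4;2;10m[48;2;4;2;10m [38;2;4;2;10m[48;2;4;2;10m [38;2;4;2;10m[48;2;4;2;10m [38;2;4;2;10m[48;2;4;2;10m [38;2;4;2;10m[48;2;5;2;13m▌[38;2;4;2;10m[48;2;4;2;11m🬨[0m
[38;2;4;2;10m[48;2;6;2;15m▐[38;2;4;2;10m[48;2;4;2;10m [38;2;4;2;10m[48;2;5;2;12m▐[38;2;4;2;10m[48;2;4;2;10m [38;2;4;2;10m[48;2;4;2;10m [38;2;4;2;10m[48;2;4;2;10m [38;2;4;2;10m[48;2;4;2;10m [38;2;4;2;10m[48;2;4;2;10m [38;2;4;2;10m[48;2;6;2;15m▌[38;2;4;2;10m[48;2;5;2;12m🬬[0m
[38;2;4;2;10m[48;2;9;2;19m▐[38;2;4;2;10m[48;2;4;2;10m [38;2;4;2;10m[48;2;6;2;14m▐[38;2;4;2;10m[48;2;4;2;10m [38;2;4;2;10m[48;2;4;2;10m [38;2;4;2;10m[48;2;4;2;10m [38;2;4;2;10m[48;2;4;2;10m [38;2;4;2;10m[48;2;4;2;10m [38;2;4;2;10m[48;2;9;2;19m▌[38;2;4;2;10m[48;2;5;2;13m🬨[0m
[38;2;6;2;14m[48;2;25;6;45m🬨[38;2;4;2;10m[48;2;4;2;11m🬎[38;2;5;2;12m[48;2;14;3;27m🬨[38;2;4;2;10m[48;2;4;2;11m🬎[38;2;4;2;10m[48;2;4;2;11m🬎[38;2;4;2;10m[48;2;4;2;11m🬎[38;2;4;2;10m[48;2;4;2;11m🬎[38;2;4;2;10m[48;2;4;2;11m🬎[38;2;6;2;14m[48;2;25;6;45m🬕[38;2;4;2;11m[48;2;11;3;23m🬨[0m
[38;2;41;10;54m[48;2;245;184;37m🬂[38;2;10;3;20m[48;2;239;171;46m🬂[38;2;19;5;36m[48;2;254;246;48m🬂[38;2;10;3;21m[48;2;254;246;48m🬂[38;2;10;3;21m[48;2;254;246;48m🬂[38;2;10;3;21m[48;2;254;246;48m🬂[38;2;10;3;21m[48;2;254;246;48m🬂[38;2;10;3;21m[48;2;254;246;48m🬂[38;2;45;11;54m[48;2;254;246;48m🬂[38;2;27;6;48m[48;2;254;249;49m🬎[0m
</frame>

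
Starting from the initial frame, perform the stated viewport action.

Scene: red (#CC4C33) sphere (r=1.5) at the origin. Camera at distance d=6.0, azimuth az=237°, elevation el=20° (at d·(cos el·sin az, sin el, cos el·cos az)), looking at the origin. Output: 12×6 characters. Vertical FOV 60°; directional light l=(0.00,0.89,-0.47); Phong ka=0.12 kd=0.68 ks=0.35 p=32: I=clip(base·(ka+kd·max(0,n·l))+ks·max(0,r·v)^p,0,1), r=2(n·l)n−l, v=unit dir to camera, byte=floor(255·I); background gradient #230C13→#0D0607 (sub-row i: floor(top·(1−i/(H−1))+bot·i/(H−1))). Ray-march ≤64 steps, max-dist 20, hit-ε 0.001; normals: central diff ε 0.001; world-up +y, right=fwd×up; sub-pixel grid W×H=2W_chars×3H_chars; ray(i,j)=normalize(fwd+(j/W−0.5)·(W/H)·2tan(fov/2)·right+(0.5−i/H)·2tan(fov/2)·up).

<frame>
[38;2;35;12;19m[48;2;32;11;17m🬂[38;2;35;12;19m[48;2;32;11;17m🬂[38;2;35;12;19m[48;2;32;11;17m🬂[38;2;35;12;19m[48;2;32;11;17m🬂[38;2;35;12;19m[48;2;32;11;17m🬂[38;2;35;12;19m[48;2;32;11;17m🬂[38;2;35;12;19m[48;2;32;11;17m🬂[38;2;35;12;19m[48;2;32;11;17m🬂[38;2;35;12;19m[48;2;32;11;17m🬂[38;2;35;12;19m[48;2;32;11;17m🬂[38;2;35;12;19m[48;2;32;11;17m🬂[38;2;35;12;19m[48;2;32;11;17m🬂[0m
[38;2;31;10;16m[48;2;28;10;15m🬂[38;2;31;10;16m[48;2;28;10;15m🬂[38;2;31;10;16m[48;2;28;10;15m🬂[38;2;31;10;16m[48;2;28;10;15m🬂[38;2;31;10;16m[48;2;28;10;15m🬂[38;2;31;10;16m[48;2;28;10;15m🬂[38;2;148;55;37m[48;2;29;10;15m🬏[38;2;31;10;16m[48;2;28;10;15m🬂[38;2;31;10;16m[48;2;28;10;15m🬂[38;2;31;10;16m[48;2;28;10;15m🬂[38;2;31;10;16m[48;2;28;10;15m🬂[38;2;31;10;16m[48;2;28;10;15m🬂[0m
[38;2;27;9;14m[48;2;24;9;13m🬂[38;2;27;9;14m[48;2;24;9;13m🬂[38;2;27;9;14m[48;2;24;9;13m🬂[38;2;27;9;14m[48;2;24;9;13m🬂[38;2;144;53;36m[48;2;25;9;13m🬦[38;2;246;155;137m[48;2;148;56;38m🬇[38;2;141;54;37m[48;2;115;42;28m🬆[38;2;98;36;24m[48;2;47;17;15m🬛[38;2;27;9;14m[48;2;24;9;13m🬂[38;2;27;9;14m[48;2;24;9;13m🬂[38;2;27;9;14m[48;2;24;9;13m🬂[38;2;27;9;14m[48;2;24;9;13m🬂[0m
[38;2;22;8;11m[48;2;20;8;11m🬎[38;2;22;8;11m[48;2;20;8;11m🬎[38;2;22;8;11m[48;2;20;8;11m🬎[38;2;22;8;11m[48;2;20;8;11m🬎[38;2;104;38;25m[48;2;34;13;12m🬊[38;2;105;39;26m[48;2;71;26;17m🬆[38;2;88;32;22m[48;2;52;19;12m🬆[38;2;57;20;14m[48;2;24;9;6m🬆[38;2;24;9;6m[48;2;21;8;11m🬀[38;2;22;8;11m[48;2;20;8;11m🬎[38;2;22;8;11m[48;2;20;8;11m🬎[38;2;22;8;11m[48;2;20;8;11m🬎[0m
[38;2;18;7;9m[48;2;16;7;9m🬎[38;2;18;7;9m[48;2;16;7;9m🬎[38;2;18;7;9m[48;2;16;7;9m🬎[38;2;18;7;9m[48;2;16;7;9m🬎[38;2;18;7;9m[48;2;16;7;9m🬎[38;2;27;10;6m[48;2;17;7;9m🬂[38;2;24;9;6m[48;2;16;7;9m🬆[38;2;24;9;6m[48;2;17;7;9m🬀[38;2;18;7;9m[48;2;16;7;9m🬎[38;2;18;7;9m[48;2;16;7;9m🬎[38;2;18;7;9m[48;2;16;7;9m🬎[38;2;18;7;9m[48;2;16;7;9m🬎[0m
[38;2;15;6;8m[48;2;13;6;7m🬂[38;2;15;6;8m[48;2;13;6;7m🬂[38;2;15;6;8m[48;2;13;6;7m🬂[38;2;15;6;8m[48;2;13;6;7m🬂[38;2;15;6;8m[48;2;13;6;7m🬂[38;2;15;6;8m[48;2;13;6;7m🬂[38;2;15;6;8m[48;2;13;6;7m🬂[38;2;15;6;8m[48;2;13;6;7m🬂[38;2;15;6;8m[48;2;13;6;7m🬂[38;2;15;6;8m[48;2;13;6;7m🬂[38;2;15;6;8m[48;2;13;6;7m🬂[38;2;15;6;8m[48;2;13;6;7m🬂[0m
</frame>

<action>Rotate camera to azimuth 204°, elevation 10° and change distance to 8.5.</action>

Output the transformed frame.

<frame>
[38;2;35;12;19m[48;2;32;11;17m🬂[38;2;35;12;19m[48;2;32;11;17m🬂[38;2;35;12;19m[48;2;32;11;17m🬂[38;2;35;12;19m[48;2;32;11;17m🬂[38;2;35;12;19m[48;2;32;11;17m🬂[38;2;35;12;19m[48;2;32;11;17m🬂[38;2;35;12;19m[48;2;32;11;17m🬂[38;2;35;12;19m[48;2;32;11;17m🬂[38;2;35;12;19m[48;2;32;11;17m🬂[38;2;35;12;19m[48;2;32;11;17m🬂[38;2;35;12;19m[48;2;32;11;17m🬂[38;2;35;12;19m[48;2;32;11;17m🬂[0m
[38;2;31;10;16m[48;2;28;10;15m🬂[38;2;31;10;16m[48;2;28;10;15m🬂[38;2;31;10;16m[48;2;28;10;15m🬂[38;2;31;10;16m[48;2;28;10;15m🬂[38;2;31;10;16m[48;2;28;10;15m🬂[38;2;31;10;16m[48;2;28;10;15m🬂[38;2;31;10;16m[48;2;28;10;15m🬂[38;2;31;10;16m[48;2;28;10;15m🬂[38;2;31;10;16m[48;2;28;10;15m🬂[38;2;31;10;16m[48;2;28;10;15m🬂[38;2;31;10;16m[48;2;28;10;15m🬂[38;2;31;10;16m[48;2;28;10;15m🬂[0m
[38;2;27;9;14m[48;2;24;9;13m🬂[38;2;27;9;14m[48;2;24;9;13m🬂[38;2;27;9;14m[48;2;24;9;13m🬂[38;2;27;9;14m[48;2;24;9;13m🬂[38;2;27;9;14m[48;2;24;9;13m🬂[38;2;26;9;14m[48;2;145;54;37m🬆[38;2;27;9;14m[48;2;143;56;39m🬂[38;2;99;36;24m[48;2;25;9;13m🬏[38;2;27;9;14m[48;2;24;9;13m🬂[38;2;27;9;14m[48;2;24;9;13m🬂[38;2;27;9;14m[48;2;24;9;13m🬂[38;2;27;9;14m[48;2;24;9;13m🬂[0m
[38;2;22;8;11m[48;2;20;8;11m🬎[38;2;22;8;11m[48;2;20;8;11m🬎[38;2;22;8;11m[48;2;20;8;11m🬎[38;2;22;8;11m[48;2;20;8;11m🬎[38;2;22;8;11m[48;2;20;8;11m🬎[38;2;93;34;23m[48;2;35;13;10m🬊[38;2;87;32;21m[48;2;34;12;8m🬆[38;2;70;26;17m[48;2;22;8;10m🬀[38;2;22;8;11m[48;2;20;8;11m🬎[38;2;22;8;11m[48;2;20;8;11m🬎[38;2;22;8;11m[48;2;20;8;11m🬎[38;2;22;8;11m[48;2;20;8;11m🬎[0m
[38;2;18;7;9m[48;2;16;7;9m🬎[38;2;18;7;9m[48;2;16;7;9m🬎[38;2;18;7;9m[48;2;16;7;9m🬎[38;2;18;7;9m[48;2;16;7;9m🬎[38;2;18;7;9m[48;2;16;7;9m🬎[38;2;18;7;9m[48;2;16;7;9m🬎[38;2;18;7;9m[48;2;16;7;9m🬎[38;2;18;7;9m[48;2;16;7;9m🬎[38;2;18;7;9m[48;2;16;7;9m🬎[38;2;18;7;9m[48;2;16;7;9m🬎[38;2;18;7;9m[48;2;16;7;9m🬎[38;2;18;7;9m[48;2;16;7;9m🬎[0m
[38;2;15;6;8m[48;2;13;6;7m🬂[38;2;15;6;8m[48;2;13;6;7m🬂[38;2;15;6;8m[48;2;13;6;7m🬂[38;2;15;6;8m[48;2;13;6;7m🬂[38;2;15;6;8m[48;2;13;6;7m🬂[38;2;15;6;8m[48;2;13;6;7m🬂[38;2;15;6;8m[48;2;13;6;7m🬂[38;2;15;6;8m[48;2;13;6;7m🬂[38;2;15;6;8m[48;2;13;6;7m🬂[38;2;15;6;8m[48;2;13;6;7m🬂[38;2;15;6;8m[48;2;13;6;7m🬂[38;2;15;6;8m[48;2;13;6;7m🬂[0m
</frame>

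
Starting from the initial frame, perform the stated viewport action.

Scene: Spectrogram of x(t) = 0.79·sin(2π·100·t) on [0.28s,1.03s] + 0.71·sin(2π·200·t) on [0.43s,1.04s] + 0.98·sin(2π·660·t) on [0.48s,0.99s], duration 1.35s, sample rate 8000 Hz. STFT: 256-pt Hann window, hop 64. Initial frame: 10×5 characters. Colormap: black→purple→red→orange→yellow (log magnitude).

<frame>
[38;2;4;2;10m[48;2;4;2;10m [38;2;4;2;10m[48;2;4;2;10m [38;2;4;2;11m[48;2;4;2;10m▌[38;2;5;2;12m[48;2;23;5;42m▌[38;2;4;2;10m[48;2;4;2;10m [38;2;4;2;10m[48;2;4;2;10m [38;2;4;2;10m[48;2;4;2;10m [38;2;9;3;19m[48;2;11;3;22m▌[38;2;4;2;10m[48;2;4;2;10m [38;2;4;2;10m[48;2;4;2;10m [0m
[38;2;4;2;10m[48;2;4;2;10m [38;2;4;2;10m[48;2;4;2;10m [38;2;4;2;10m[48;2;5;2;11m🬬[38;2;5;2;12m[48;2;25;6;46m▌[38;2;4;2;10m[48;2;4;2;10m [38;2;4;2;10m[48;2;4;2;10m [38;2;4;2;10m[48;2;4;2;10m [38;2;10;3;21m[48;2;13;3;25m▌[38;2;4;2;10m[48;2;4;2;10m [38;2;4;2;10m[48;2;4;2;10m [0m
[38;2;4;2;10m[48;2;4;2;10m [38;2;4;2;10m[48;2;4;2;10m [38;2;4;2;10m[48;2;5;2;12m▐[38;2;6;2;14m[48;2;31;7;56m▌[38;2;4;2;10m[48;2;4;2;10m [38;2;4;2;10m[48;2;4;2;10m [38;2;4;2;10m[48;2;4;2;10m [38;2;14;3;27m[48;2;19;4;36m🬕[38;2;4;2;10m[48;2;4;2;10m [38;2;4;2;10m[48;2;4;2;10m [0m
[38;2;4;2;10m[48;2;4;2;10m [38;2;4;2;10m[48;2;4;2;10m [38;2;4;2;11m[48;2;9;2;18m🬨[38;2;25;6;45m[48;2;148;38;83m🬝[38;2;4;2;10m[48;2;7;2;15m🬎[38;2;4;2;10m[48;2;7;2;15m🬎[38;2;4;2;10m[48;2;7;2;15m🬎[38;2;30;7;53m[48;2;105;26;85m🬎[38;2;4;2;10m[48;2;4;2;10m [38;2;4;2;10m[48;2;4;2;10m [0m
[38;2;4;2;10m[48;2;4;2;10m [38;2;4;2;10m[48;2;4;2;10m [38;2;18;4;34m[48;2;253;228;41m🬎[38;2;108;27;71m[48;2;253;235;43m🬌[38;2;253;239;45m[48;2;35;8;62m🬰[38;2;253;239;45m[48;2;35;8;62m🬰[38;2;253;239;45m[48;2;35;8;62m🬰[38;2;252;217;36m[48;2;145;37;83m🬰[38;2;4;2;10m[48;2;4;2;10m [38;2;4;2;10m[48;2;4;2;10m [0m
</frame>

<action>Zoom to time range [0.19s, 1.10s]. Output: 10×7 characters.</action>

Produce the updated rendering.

<frame>
[38;2;4;2;10m[48;2;4;2;11m▌[38;2;4;2;10m[48;2;4;2;10m [38;2;4;2;10m[48;2;5;2;12m▌[38;2;4;2;10m[48;2;22;5;40m▐[38;2;4;2;10m[48;2;4;2;10m [38;2;4;2;10m[48;2;4;2;10m [38;2;4;2;10m[48;2;4;2;10m [38;2;4;2;10m[48;2;4;2;10m [38;2;4;2;10m[48;2;7;2;16m▌[38;2;5;2;12m[48;2;11;3;23m▐[0m
[38;2;4;2;10m[48;2;4;2;11m▌[38;2;4;2;10m[48;2;4;2;11m🬬[38;2;4;2;10m[48;2;5;2;12m▌[38;2;4;2;10m[48;2;23;5;42m▐[38;2;4;2;10m[48;2;4;2;10m [38;2;4;2;10m[48;2;4;2;10m [38;2;4;2;10m[48;2;4;2;10m [38;2;4;2;10m[48;2;4;2;10m [38;2;4;2;10m[48;2;8;2;16m▌[38;2;5;2;12m[48;2;12;3;24m▐[0m
[38;2;4;2;10m[48;2;5;2;11m🬝[38;2;4;2;11m[48;2;4;2;10m▌[38;2;4;2;10m[48;2;5;2;12m▌[38;2;4;2;10m[48;2;25;6;46m▐[38;2;4;2;10m[48;2;4;2;10m [38;2;4;2;10m[48;2;4;2;10m [38;2;4;2;10m[48;2;4;2;10m [38;2;4;2;10m[48;2;4;2;10m [38;2;4;2;10m[48;2;8;3;18m▌[38;2;5;2;13m[48;2;14;4;27m▐[0m
[38;2;4;2;10m[48;2;5;2;12m▌[38;2;4;2;10m[48;2;5;2;11m🬨[38;2;4;2;10m[48;2;6;2;14m▌[38;2;4;2;10m[48;2;30;7;54m▐[38;2;4;2;10m[48;2;4;2;10m [38;2;4;2;10m[48;2;4;2;10m [38;2;4;2;10m[48;2;4;2;10m [38;2;4;2;10m[48;2;4;2;10m [38;2;4;2;10m[48;2;11;3;22m▌[38;2;6;2;14m[48;2;18;4;33m▐[0m
[38;2;4;2;10m[48;2;6;2;14m▌[38;2;4;2;10m[48;2;5;2;13m🬨[38;2;4;2;10m[48;2;8;2;18m▌[38;2;4;2;10m[48;2;41;9;72m▐[38;2;4;2;10m[48;2;4;2;10m [38;2;4;2;10m[48;2;4;2;10m [38;2;4;2;10m[48;2;4;2;10m [38;2;4;2;10m[48;2;4;2;10m [38;2;4;2;10m[48;2;17;4;33m▌[38;2;9;2;19m[48;2;29;7;52m▐[0m
[38;2;5;2;12m[48;2;13;3;25m🬕[38;2;4;2;11m[48;2;10;3;21m🬨[38;2;6;2;13m[48;2;21;5;38m🬕[38;2;65;16;50m[48;2;254;249;49m🬎[38;2;7;2;15m[48;2;254;249;49m🬎[38;2;7;2;15m[48;2;254;249;49m🬎[38;2;7;2;15m[48;2;254;249;49m🬎[38;2;7;2;15m[48;2;254;249;49m🬎[38;2;32;8;43m[48;2;254;249;49m🬎[38;2;55;13;56m[48;2;251;188;25m🬬[0m
[38;2;25;6;32m[48;2;244;141;17m🬝[38;2;22;5;40m[48;2;253;228;41m🬎[38;2;20;5;38m[48;2;252;218;37m🬆[38;2;95;24;54m[48;2;252;214;35m🬂[38;2;14;4;27m[48;2;252;214;35m🬂[38;2;14;4;27m[48;2;252;214;35m🬂[38;2;14;4;27m[48;2;252;214;35m🬂[38;2;14;4;27m[48;2;252;214;35m🬂[38;2;63;16;56m[48;2;252;214;35m🬂[38;2;124;31;83m[48;2;252;209;33m🬂[0m
</frame>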